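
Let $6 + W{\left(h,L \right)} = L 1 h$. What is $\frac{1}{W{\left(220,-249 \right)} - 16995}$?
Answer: $- \frac{1}{71781} \approx -1.3931 \cdot 10^{-5}$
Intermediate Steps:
$W{\left(h,L \right)} = -6 + L h$ ($W{\left(h,L \right)} = -6 + L 1 h = -6 + L h$)
$\frac{1}{W{\left(220,-249 \right)} - 16995} = \frac{1}{\left(-6 - 54780\right) - 16995} = \frac{1}{-54786 - 16995} = \frac{1}{-71781} = - \frac{1}{71781}$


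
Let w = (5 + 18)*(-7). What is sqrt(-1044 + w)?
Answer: I*sqrt(1205) ≈ 34.713*I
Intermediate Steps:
w = -161 (w = 23*(-7) = -161)
sqrt(-1044 + w) = sqrt(-1044 - 161) = sqrt(-1205) = I*sqrt(1205)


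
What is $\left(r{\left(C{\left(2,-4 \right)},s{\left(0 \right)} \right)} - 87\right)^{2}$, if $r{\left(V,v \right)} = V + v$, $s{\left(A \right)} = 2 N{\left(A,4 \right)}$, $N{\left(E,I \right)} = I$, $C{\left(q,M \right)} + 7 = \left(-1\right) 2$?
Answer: $7744$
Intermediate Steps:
$C{\left(q,M \right)} = -9$ ($C{\left(q,M \right)} = -7 - 2 = -9$)
$s{\left(A \right)} = 8$ ($s{\left(A \right)} = 2 \cdot 4 = 8$)
$\left(r{\left(C{\left(2,-4 \right)},s{\left(0 \right)} \right)} - 87\right)^{2} = \left(\left(-9 + 8\right) - 87\right)^{2} = \left(-1 - 87\right)^{2} = \left(-88\right)^{2} = 7744$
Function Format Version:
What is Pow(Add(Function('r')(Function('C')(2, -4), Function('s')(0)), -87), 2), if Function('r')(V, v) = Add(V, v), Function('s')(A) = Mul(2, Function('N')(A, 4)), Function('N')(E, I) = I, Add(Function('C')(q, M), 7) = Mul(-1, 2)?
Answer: 7744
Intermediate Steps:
Function('C')(q, M) = -9 (Function('C')(q, M) = Add(-7, Mul(-1, 2)) = Add(-7, -2) = -9)
Function('s')(A) = 8 (Function('s')(A) = Mul(2, 4) = 8)
Pow(Add(Function('r')(Function('C')(2, -4), Function('s')(0)), -87), 2) = Pow(Add(Add(-9, 8), -87), 2) = Pow(Add(-1, -87), 2) = Pow(-88, 2) = 7744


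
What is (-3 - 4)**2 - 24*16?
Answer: -335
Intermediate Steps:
(-3 - 4)**2 - 24*16 = (-7)**2 - 384 = 49 - 384 = -335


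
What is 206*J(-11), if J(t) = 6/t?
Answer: -1236/11 ≈ -112.36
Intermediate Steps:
206*J(-11) = 206*(6/(-11)) = 206*(6*(-1/11)) = 206*(-6/11) = -1236/11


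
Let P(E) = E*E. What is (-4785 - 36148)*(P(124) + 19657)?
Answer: -1434005789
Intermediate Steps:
P(E) = E**2
(-4785 - 36148)*(P(124) + 19657) = (-4785 - 36148)*(124**2 + 19657) = -40933*(15376 + 19657) = -40933*35033 = -1434005789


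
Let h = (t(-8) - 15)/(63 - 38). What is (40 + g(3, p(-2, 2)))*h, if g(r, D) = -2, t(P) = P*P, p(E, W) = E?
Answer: 1862/25 ≈ 74.480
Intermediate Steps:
t(P) = P²
h = 49/25 (h = ((-8)² - 15)/(63 - 38) = (64 - 15)/25 = 49*(1/25) = 49/25 ≈ 1.9600)
(40 + g(3, p(-2, 2)))*h = (40 - 2)*(49/25) = 38*(49/25) = 1862/25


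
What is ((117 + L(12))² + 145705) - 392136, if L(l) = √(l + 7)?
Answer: -232723 + 234*√19 ≈ -2.3170e+5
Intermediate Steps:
L(l) = √(7 + l)
((117 + L(12))² + 145705) - 392136 = ((117 + √(7 + 12))² + 145705) - 392136 = ((117 + √19)² + 145705) - 392136 = (145705 + (117 + √19)²) - 392136 = -246431 + (117 + √19)²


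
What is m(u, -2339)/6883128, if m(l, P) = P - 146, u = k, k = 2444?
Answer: -355/983304 ≈ -0.00036103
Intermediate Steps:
u = 2444
m(l, P) = -146 + P
m(u, -2339)/6883128 = (-146 - 2339)/6883128 = -2485*1/6883128 = -355/983304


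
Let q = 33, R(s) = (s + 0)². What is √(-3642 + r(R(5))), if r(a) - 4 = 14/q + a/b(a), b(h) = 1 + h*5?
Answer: I*√776376370/462 ≈ 60.311*I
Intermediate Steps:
R(s) = s²
b(h) = 1 + 5*h
r(a) = 146/33 + a/(1 + 5*a) (r(a) = 4 + (14/33 + a/(1 + 5*a)) = 146/33 + a/(1 + 5*a))
√(-3642 + r(R(5))) = √(-3642 + (146 + 763*5²)/(33*(1 + 5*5²))) = √(-3642 + (146 + 763*25)/(33*(1 + 5*25))) = √(-3642 + (146 + 19075)/(33*(1 + 125))) = √(-3642 + (1/33)*19221/126) = √(-3642 + (1/33)*(1/126)*19221) = √(-3642 + 6407/1386) = √(-5041405/1386) = I*√776376370/462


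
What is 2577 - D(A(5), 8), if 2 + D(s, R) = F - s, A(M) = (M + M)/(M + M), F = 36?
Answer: 2544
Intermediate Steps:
A(M) = 1 (A(M) = (2*M)/((2*M)) = (2*M)*(1/(2*M)) = 1)
D(s, R) = 34 - s (D(s, R) = -2 + (36 - s) = 34 - s)
2577 - D(A(5), 8) = 2577 - (34 - 1*1) = 2577 - (34 - 1) = 2577 - 1*33 = 2577 - 33 = 2544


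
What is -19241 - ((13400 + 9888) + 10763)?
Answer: -53292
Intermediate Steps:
-19241 - ((13400 + 9888) + 10763) = -19241 - (23288 + 10763) = -19241 - 1*34051 = -19241 - 34051 = -53292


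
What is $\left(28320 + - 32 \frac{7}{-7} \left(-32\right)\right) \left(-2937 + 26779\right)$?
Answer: $650791232$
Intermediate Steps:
$\left(28320 + - 32 \frac{7}{-7} \left(-32\right)\right) \left(-2937 + 26779\right) = \left(28320 + - 32 \cdot 7 \left(- \frac{1}{7}\right) \left(-32\right)\right) 23842 = \left(28320 + \left(-32\right) \left(-1\right) \left(-32\right)\right) 23842 = \left(28320 + 32 \left(-32\right)\right) 23842 = \left(28320 - 1024\right) 23842 = 27296 \cdot 23842 = 650791232$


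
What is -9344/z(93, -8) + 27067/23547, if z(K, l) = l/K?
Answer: 2557796395/23547 ≈ 1.0863e+5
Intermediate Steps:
-9344/z(93, -8) + 27067/23547 = -9344/((-8/93)) + 27067/23547 = -9344/((-8*1/93)) + 27067*(1/23547) = -9344/(-8/93) + 27067/23547 = -9344*(-93/8) + 27067/23547 = 108624 + 27067/23547 = 2557796395/23547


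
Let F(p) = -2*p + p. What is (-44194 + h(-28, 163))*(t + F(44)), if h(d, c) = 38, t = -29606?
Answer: 1309225400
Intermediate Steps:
F(p) = -p
(-44194 + h(-28, 163))*(t + F(44)) = (-44194 + 38)*(-29606 - 1*44) = -44156*(-29606 - 44) = -44156*(-29650) = 1309225400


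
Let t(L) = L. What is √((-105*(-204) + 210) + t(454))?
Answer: 2*√5521 ≈ 148.61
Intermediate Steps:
√((-105*(-204) + 210) + t(454)) = √((-105*(-204) + 210) + 454) = √((21420 + 210) + 454) = √(21630 + 454) = √22084 = 2*√5521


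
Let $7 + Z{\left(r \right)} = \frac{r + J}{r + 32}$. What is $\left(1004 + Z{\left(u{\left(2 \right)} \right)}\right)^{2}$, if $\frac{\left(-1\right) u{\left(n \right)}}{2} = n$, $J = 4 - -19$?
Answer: $\frac{780364225}{784} \approx 9.9536 \cdot 10^{5}$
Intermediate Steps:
$J = 23$ ($J = 4 + 19 = 23$)
$u{\left(n \right)} = - 2 n$
$Z{\left(r \right)} = -7 + \frac{23 + r}{32 + r}$ ($Z{\left(r \right)} = -7 + \frac{r + 23}{r + 32} = -7 + \frac{23 + r}{32 + r}$)
$\left(1004 + Z{\left(u{\left(2 \right)} \right)}\right)^{2} = \left(1004 + \frac{3 \left(-67 - 2 \left(\left(-2\right) 2\right)\right)}{32 - 4}\right)^{2} = \left(1004 + \frac{3 \left(-67 - -8\right)}{32 - 4}\right)^{2} = \left(1004 + \frac{3 \left(-67 + 8\right)}{28}\right)^{2} = \left(1004 + 3 \cdot \frac{1}{28} \left(-59\right)\right)^{2} = \left(1004 - \frac{177}{28}\right)^{2} = \left(\frac{27935}{28}\right)^{2} = \frac{780364225}{784}$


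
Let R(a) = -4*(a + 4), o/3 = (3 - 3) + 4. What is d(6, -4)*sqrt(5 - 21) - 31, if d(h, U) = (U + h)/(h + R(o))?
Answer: -31 - 4*I/29 ≈ -31.0 - 0.13793*I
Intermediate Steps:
o = 12 (o = 3*((3 - 3) + 4) = 3*(0 + 4) = 3*4 = 12)
R(a) = -16 - 4*a (R(a) = -4*(4 + a) = -16 - 4*a)
d(h, U) = (U + h)/(-64 + h) (d(h, U) = (U + h)/(h + (-16 - 4*12)) = (U + h)/(h + (-16 - 48)) = (U + h)/(h - 64) = (U + h)/(-64 + h))
d(6, -4)*sqrt(5 - 21) - 31 = ((-4 + 6)/(-64 + 6))*sqrt(5 - 21) - 31 = (2/(-58))*sqrt(-16) - 31 = (-1/58*2)*(4*I) - 31 = -4*I/29 - 31 = -31 - 4*I/29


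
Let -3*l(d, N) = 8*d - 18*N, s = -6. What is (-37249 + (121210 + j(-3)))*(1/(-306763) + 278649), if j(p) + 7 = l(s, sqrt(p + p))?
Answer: 7177688691528420/306763 + 512875219116*I*sqrt(6)/306763 ≈ 2.3398e+10 + 4.0953e+6*I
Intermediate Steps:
l(d, N) = 6*N - 8*d/3 (l(d, N) = -(8*d - 18*N)/3 = -(-18*N + 8*d)/3 = 6*N - 8*d/3)
j(p) = 9 + 6*sqrt(2)*sqrt(p) (j(p) = -7 + (6*sqrt(p + p) - 8/3*(-6)) = -7 + (6*sqrt(2*p) + 16) = -7 + (6*(sqrt(2)*sqrt(p)) + 16) = -7 + (6*sqrt(2)*sqrt(p) + 16) = -7 + (16 + 6*sqrt(2)*sqrt(p)) = 9 + 6*sqrt(2)*sqrt(p))
(-37249 + (121210 + j(-3)))*(1/(-306763) + 278649) = (-37249 + (121210 + (9 + 6*sqrt(2)*sqrt(-3))))*(1/(-306763) + 278649) = (-37249 + (121210 + (9 + 6*sqrt(2)*(I*sqrt(3)))))*(-1/306763 + 278649) = (-37249 + (121210 + (9 + 6*I*sqrt(6))))*(85479203186/306763) = (-37249 + (121219 + 6*I*sqrt(6)))*(85479203186/306763) = (83970 + 6*I*sqrt(6))*(85479203186/306763) = 7177688691528420/306763 + 512875219116*I*sqrt(6)/306763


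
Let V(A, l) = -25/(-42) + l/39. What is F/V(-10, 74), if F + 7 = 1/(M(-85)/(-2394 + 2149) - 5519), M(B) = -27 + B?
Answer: -246078196/87625263 ≈ -2.8083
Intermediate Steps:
V(A, l) = 25/42 + l/39 (V(A, l) = -25*(-1/42) + l*(1/39) = 25/42 + l/39)
F = -1352078/193149 (F = -7 + 1/((-27 - 85)/(-2394 + 2149) - 5519) = -7 + 1/(-112/(-245) - 5519) = -7 + 1/(-112*(-1/245) - 5519) = -7 + 1/(16/35 - 5519) = -7 + 1/(-193149/35) = -7 - 35/193149 = -1352078/193149 ≈ -7.0002)
F/V(-10, 74) = -1352078/(193149*(25/42 + (1/39)*74)) = -1352078/(193149*(25/42 + 74/39)) = -1352078/(193149*1361/546) = -1352078/193149*546/1361 = -246078196/87625263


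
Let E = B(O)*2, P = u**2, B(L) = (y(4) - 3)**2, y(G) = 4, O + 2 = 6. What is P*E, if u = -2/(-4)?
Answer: 1/2 ≈ 0.50000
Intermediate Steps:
O = 4 (O = -2 + 6 = 4)
B(L) = 1 (B(L) = (4 - 3)**2 = 1**2 = 1)
u = 1/2 (u = -2*(-1/4) = 1/2 ≈ 0.50000)
P = 1/4 (P = (1/2)**2 = 1/4 ≈ 0.25000)
E = 2 (E = 1*2 = 2)
P*E = (1/4)*2 = 1/2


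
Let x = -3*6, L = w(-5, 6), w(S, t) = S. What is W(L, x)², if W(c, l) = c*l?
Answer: 8100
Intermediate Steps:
L = -5
x = -18
W(L, x)² = (-5*(-18))² = 90² = 8100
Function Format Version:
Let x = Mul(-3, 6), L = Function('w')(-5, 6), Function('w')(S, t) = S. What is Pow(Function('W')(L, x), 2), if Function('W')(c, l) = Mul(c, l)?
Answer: 8100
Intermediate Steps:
L = -5
x = -18
Pow(Function('W')(L, x), 2) = Pow(Mul(-5, -18), 2) = Pow(90, 2) = 8100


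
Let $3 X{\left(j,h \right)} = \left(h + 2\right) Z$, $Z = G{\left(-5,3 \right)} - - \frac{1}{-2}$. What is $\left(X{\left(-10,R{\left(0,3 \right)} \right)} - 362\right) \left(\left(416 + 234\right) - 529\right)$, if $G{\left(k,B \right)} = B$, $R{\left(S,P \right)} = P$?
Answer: $- \frac{259787}{6} \approx -43298.0$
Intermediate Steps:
$Z = \frac{5}{2}$ ($Z = 3 - - \frac{1}{-2} = 3 - \left(-1\right) \left(- \frac{1}{2}\right) = 3 - \frac{1}{2} = \frac{5}{2} \approx 2.5$)
$X{\left(j,h \right)} = \frac{5}{3} + \frac{5 h}{6}$ ($X{\left(j,h \right)} = \frac{\left(h + 2\right) \frac{5}{2}}{3} = \frac{\left(2 + h\right) \frac{5}{2}}{3} = \frac{5 + \frac{5 h}{2}}{3} = \frac{5}{3} + \frac{5 h}{6}$)
$\left(X{\left(-10,R{\left(0,3 \right)} \right)} - 362\right) \left(\left(416 + 234\right) - 529\right) = \left(\left(\frac{5}{3} + \frac{5}{6} \cdot 3\right) - 362\right) \left(\left(416 + 234\right) - 529\right) = \left(\left(\frac{5}{3} + \frac{5}{2}\right) - 362\right) \left(650 - 529\right) = \left(\frac{25}{6} - 362\right) 121 = \left(- \frac{2147}{6}\right) 121 = - \frac{259787}{6}$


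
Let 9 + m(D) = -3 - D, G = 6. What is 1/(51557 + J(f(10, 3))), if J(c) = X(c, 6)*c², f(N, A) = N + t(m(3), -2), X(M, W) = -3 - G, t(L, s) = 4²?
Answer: 1/45473 ≈ 2.1991e-5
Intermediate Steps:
m(D) = -12 - D (m(D) = -9 + (-3 - D) = -12 - D)
t(L, s) = 16
X(M, W) = -9 (X(M, W) = -3 - 1*6 = -3 - 6 = -9)
f(N, A) = 16 + N (f(N, A) = N + 16 = 16 + N)
J(c) = -9*c²
1/(51557 + J(f(10, 3))) = 1/(51557 - 9*(16 + 10)²) = 1/(51557 - 9*26²) = 1/(51557 - 9*676) = 1/(51557 - 6084) = 1/45473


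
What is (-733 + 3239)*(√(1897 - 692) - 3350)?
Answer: -8395100 + 2506*√1205 ≈ -8.3081e+6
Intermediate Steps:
(-733 + 3239)*(√(1897 - 692) - 3350) = 2506*(√1205 - 3350) = 2506*(-3350 + √1205) = -8395100 + 2506*√1205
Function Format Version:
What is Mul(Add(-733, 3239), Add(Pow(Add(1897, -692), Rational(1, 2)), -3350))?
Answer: Add(-8395100, Mul(2506, Pow(1205, Rational(1, 2)))) ≈ -8.3081e+6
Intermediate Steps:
Mul(Add(-733, 3239), Add(Pow(Add(1897, -692), Rational(1, 2)), -3350)) = Mul(2506, Add(Pow(1205, Rational(1, 2)), -3350)) = Mul(2506, Add(-3350, Pow(1205, Rational(1, 2)))) = Add(-8395100, Mul(2506, Pow(1205, Rational(1, 2))))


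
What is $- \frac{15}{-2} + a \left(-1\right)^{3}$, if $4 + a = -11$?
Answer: $\frac{45}{2} \approx 22.5$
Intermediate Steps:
$a = -15$ ($a = -4 - 11 = -15$)
$- \frac{15}{-2} + a \left(-1\right)^{3} = - \frac{15}{-2} - 15 \left(-1\right)^{3} = \left(-15\right) \left(- \frac{1}{2}\right) - -15 = \frac{15}{2} + 15 = \frac{45}{2}$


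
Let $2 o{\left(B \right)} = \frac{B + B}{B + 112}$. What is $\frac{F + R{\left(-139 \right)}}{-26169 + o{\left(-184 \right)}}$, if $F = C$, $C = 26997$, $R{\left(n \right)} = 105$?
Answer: $- \frac{121959}{117749} \approx -1.0358$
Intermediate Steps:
$o{\left(B \right)} = \frac{B}{112 + B}$ ($o{\left(B \right)} = \frac{\left(B + B\right) \frac{1}{B + 112}}{2} = \frac{2 B \frac{1}{112 + B}}{2} = \frac{B}{112 + B}$)
$F = 26997$
$\frac{F + R{\left(-139 \right)}}{-26169 + o{\left(-184 \right)}} = \frac{26997 + 105}{-26169 - \frac{184}{112 - 184}} = \frac{27102}{-26169 - \frac{184}{-72}} = \frac{27102}{-26169 - - \frac{23}{9}} = \frac{27102}{-26169 + \frac{23}{9}} = \frac{27102}{- \frac{235498}{9}} = 27102 \left(- \frac{9}{235498}\right) = - \frac{121959}{117749}$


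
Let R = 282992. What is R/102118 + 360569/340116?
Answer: 66535346107/17365982844 ≈ 3.8314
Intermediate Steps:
R/102118 + 360569/340116 = 282992/102118 + 360569/340116 = 282992*(1/102118) + 360569*(1/340116) = 141496/51059 + 360569/340116 = 66535346107/17365982844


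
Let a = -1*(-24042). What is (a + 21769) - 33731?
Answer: 12080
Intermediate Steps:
a = 24042
(a + 21769) - 33731 = (24042 + 21769) - 33731 = 45811 - 33731 = 12080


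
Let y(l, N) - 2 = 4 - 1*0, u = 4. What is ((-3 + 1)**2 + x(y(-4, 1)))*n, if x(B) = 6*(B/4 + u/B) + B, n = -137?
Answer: -3151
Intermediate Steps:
y(l, N) = 6 (y(l, N) = 2 + (4 - 1*0) = 2 + (4 + 0) = 2 + 4 = 6)
x(B) = 24/B + 5*B/2 (x(B) = 6*(B/4 + 4/B) + B = 6*(4/B + B/4) + B = (24/B + 3*B/2) + B = 24/B + 5*B/2)
((-3 + 1)**2 + x(y(-4, 1)))*n = ((-3 + 1)**2 + (24/6 + (5/2)*6))*(-137) = ((-2)**2 + (24*(1/6) + 15))*(-137) = (4 + (4 + 15))*(-137) = (4 + 19)*(-137) = 23*(-137) = -3151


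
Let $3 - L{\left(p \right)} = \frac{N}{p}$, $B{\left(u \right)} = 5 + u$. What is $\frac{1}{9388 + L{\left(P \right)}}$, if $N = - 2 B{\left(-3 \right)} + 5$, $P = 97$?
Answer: $\frac{97}{910926} \approx 0.00010649$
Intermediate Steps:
$N = 1$ ($N = - 2 \left(5 - 3\right) + 5 = \left(-2\right) 2 + 5 = -4 + 5 = 1$)
$L{\left(p \right)} = 3 - \frac{1}{p}$ ($L{\left(p \right)} = 3 - 1 \frac{1}{p} = 3 - \frac{1}{p}$)
$\frac{1}{9388 + L{\left(P \right)}} = \frac{1}{9388 + \left(3 - \frac{1}{97}\right)} = \frac{1}{9388 + \frac{290}{97}} = \frac{1}{\frac{910926}{97}} = \frac{97}{910926}$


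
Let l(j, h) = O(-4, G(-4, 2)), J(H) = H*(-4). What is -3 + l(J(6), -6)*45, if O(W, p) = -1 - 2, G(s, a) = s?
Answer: -138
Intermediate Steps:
O(W, p) = -3
J(H) = -4*H
l(j, h) = -3
-3 + l(J(6), -6)*45 = -3 - 3*45 = -3 - 135 = -138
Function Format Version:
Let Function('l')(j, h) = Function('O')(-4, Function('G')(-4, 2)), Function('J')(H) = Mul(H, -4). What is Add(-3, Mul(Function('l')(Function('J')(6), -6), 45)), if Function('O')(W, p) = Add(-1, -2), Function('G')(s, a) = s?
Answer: -138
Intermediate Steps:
Function('O')(W, p) = -3
Function('J')(H) = Mul(-4, H)
Function('l')(j, h) = -3
Add(-3, Mul(Function('l')(Function('J')(6), -6), 45)) = Add(-3, Mul(-3, 45)) = Add(-3, -135) = -138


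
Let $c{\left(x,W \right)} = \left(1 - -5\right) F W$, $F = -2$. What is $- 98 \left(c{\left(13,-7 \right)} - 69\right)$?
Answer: $-1470$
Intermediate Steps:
$c{\left(x,W \right)} = - 12 W$ ($c{\left(x,W \right)} = \left(1 - -5\right) \left(-2\right) W = \left(1 + 5\right) \left(-2\right) W = 6 \left(-2\right) W = - 12 W$)
$- 98 \left(c{\left(13,-7 \right)} - 69\right) = - 98 \left(\left(-12\right) \left(-7\right) - 69\right) = - 98 \left(84 - 69\right) = \left(-98\right) 15 = -1470$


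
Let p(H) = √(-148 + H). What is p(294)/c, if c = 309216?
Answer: √146/309216 ≈ 3.9076e-5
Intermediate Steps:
p(294)/c = √(-148 + 294)/309216 = √146*(1/309216) = √146/309216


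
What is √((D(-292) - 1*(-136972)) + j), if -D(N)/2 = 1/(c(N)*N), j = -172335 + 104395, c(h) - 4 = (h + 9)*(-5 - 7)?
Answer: √42525948638041/24820 ≈ 262.74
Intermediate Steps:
c(h) = -104 - 12*h (c(h) = 4 + (h + 9)*(-5 - 7) = 4 + (9 + h)*(-12) = 4 + (-108 - 12*h) = -104 - 12*h)
j = -67940
D(N) = -2/(N*(-104 - 12*N)) (D(N) = -2/((-104 - 12*N)*N) = -2/(N*(-104 - 12*N)))
√((D(-292) - 1*(-136972)) + j) = √(((½)/(-292*(26 + 3*(-292))) - 1*(-136972)) - 67940) = √(((½)*(-1/292)/(26 - 876) + 136972) - 67940) = √(((½)*(-1/292)/(-850) + 136972) - 67940) = √(((½)*(-1/292)*(-1/850) + 136972) - 67940) = √((1/496400 + 136972) - 67940) = √(67992900801/496400 - 67940) = √(34267484801/496400) = √42525948638041/24820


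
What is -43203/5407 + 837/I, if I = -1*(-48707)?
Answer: -2099762862/263358749 ≈ -7.9730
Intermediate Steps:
I = 48707
-43203/5407 + 837/I = -43203/5407 + 837/48707 = -2099762862/263358749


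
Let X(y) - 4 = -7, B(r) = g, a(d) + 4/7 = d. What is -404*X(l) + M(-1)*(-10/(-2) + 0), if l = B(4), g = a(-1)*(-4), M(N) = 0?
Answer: 1212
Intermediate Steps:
a(d) = -4/7 + d
g = 44/7 (g = (-4/7 - 1)*(-4) = -11/7*(-4) = 44/7 ≈ 6.2857)
B(r) = 44/7
l = 44/7 ≈ 6.2857
X(y) = -3 (X(y) = 4 - 7 = -3)
-404*X(l) + M(-1)*(-10/(-2) + 0) = -404*(-3) + 0*(-10/(-2) + 0) = 1212 + 0*(-10*(-½) + 0) = 1212 + 0*(5 + 0) = 1212 + 0*5 = 1212 + 0 = 1212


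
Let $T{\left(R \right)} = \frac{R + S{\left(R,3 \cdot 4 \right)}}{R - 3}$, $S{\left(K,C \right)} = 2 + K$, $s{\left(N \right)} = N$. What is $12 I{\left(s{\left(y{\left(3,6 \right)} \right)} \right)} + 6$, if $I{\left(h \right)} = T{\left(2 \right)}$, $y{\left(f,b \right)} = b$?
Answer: $-66$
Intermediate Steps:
$T{\left(R \right)} = \frac{2 + 2 R}{-3 + R}$ ($T{\left(R \right)} = \frac{R + \left(2 + R\right)}{R - 3} = \frac{2 + 2 R}{-3 + R}$)
$I{\left(h \right)} = -6$ ($I{\left(h \right)} = \frac{2 \left(1 + 2\right)}{-3 + 2} = 2 \frac{1}{-1} \cdot 3 = 2 \left(-1\right) 3 = -6$)
$12 I{\left(s{\left(y{\left(3,6 \right)} \right)} \right)} + 6 = 12 \left(-6\right) + 6 = -72 + 6 = -66$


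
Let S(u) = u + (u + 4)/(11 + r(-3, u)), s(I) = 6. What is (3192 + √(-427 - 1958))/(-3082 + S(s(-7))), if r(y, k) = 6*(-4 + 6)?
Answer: -36708/35369 - 69*I*√265/70738 ≈ -1.0379 - 0.015879*I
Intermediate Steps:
r(y, k) = 12 (r(y, k) = 6*2 = 12)
S(u) = 4/23 + 24*u/23 (S(u) = u + (u + 4)/(11 + 12) = u + (4 + u)/23 = u + (4 + u)*(1/23) = u + (4/23 + u/23) = 4/23 + 24*u/23)
(3192 + √(-427 - 1958))/(-3082 + S(s(-7))) = (3192 + √(-427 - 1958))/(-3082 + (4/23 + (24/23)*6)) = (3192 + √(-2385))/(-3082 + (4/23 + 144/23)) = (3192 + 3*I*√265)/(-3082 + 148/23) = (3192 + 3*I*√265)/(-70738/23) = (3192 + 3*I*√265)*(-23/70738) = -36708/35369 - 69*I*√265/70738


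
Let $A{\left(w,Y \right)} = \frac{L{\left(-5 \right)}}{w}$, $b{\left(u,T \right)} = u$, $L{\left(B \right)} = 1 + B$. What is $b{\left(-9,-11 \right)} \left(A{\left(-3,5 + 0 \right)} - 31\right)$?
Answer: $267$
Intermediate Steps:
$A{\left(w,Y \right)} = - \frac{4}{w}$ ($A{\left(w,Y \right)} = \frac{1 - 5}{w} = - \frac{4}{w}$)
$b{\left(-9,-11 \right)} \left(A{\left(-3,5 + 0 \right)} - 31\right) = - 9 \left(- \frac{4}{-3} - 31\right) = - 9 \left(\left(-4\right) \left(- \frac{1}{3}\right) - 31\right) = - 9 \left(\frac{4}{3} - 31\right) = \left(-9\right) \left(- \frac{89}{3}\right) = 267$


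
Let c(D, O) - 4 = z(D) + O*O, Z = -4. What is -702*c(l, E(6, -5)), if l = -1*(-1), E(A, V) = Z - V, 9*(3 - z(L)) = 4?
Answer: -5304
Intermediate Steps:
z(L) = 23/9 (z(L) = 3 - ⅑*4 = 3 - 4/9 = 23/9)
E(A, V) = -4 - V
l = 1
c(D, O) = 59/9 + O² (c(D, O) = 4 + (23/9 + O*O) = 4 + (23/9 + O²) = 59/9 + O²)
-702*c(l, E(6, -5)) = -702*(59/9 + (-4 - 1*(-5))²) = -702*(59/9 + (-4 + 5)²) = -702*(59/9 + 1²) = -702*(59/9 + 1) = -702*68/9 = -5304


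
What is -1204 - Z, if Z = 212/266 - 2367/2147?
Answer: -18090325/15029 ≈ -1203.7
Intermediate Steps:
Z = -4591/15029 (Z = 212*(1/266) - 2367*1/2147 = 106/133 - 2367/2147 = -4591/15029 ≈ -0.30548)
-1204 - Z = -1204 - 1*(-4591/15029) = -1204 + 4591/15029 = -18090325/15029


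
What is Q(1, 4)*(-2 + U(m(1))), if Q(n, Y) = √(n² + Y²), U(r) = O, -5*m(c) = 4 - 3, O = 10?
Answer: 8*√17 ≈ 32.985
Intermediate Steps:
m(c) = -⅕ (m(c) = -(4 - 3)/5 = -⅕*1 = -⅕)
U(r) = 10
Q(n, Y) = √(Y² + n²)
Q(1, 4)*(-2 + U(m(1))) = √(4² + 1²)*(-2 + 10) = √(16 + 1)*8 = √17*8 = 8*√17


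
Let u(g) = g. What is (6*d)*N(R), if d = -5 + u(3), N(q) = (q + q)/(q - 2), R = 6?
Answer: -36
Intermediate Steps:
N(q) = 2*q/(-2 + q) (N(q) = (2*q)/(-2 + q) = 2*q/(-2 + q))
d = -2 (d = -5 + 3 = -2)
(6*d)*N(R) = (6*(-2))*(2*6/(-2 + 6)) = -24*6/4 = -12*3 = -36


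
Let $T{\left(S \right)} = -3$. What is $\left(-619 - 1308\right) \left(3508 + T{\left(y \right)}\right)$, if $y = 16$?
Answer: $-6754135$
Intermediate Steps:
$\left(-619 - 1308\right) \left(3508 + T{\left(y \right)}\right) = \left(-619 - 1308\right) \left(3508 - 3\right) = \left(-1927\right) 3505 = -6754135$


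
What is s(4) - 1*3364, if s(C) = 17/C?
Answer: -13439/4 ≈ -3359.8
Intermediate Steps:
s(4) - 1*3364 = 17/4 - 1*3364 = 17*(1/4) - 3364 = 17/4 - 3364 = -13439/4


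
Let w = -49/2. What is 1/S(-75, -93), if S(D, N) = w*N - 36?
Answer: 2/4485 ≈ 0.00044593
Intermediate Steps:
w = -49/2 (w = -49*½ = -49/2 ≈ -24.500)
S(D, N) = -36 - 49*N/2 (S(D, N) = -49*N/2 - 36 = -36 - 49*N/2)
1/S(-75, -93) = 1/(-36 - 49/2*(-93)) = 1/(-36 + 4557/2) = 1/(4485/2) = 2/4485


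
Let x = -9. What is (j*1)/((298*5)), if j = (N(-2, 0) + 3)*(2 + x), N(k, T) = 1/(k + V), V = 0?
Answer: -7/596 ≈ -0.011745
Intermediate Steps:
N(k, T) = 1/k (N(k, T) = 1/(k + 0) = 1/k)
j = -35/2 (j = (1/(-2) + 3)*(2 - 9) = (-½ + 3)*(-7) = (5/2)*(-7) = -35/2 ≈ -17.500)
(j*1)/((298*5)) = (-35/2*1)/((298*5)) = -35/2/1490 = -35/2*1/1490 = -7/596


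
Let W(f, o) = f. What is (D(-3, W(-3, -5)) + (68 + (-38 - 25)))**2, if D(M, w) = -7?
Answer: 4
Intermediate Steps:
(D(-3, W(-3, -5)) + (68 + (-38 - 25)))**2 = (-7 + (68 + (-38 - 25)))**2 = (-7 + (68 - 63))**2 = (-7 + 5)**2 = (-2)**2 = 4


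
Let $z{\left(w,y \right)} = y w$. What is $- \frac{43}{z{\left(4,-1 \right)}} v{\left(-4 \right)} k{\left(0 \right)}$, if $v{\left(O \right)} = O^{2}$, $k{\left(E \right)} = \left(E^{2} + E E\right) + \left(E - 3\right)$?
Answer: $-516$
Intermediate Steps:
$k{\left(E \right)} = -3 + E + 2 E^{2}$ ($k{\left(E \right)} = \left(E^{2} + E^{2}\right) + \left(E - 3\right) = 2 E^{2} + \left(-3 + E\right) = -3 + E + 2 E^{2}$)
$z{\left(w,y \right)} = w y$
$- \frac{43}{z{\left(4,-1 \right)}} v{\left(-4 \right)} k{\left(0 \right)} = - \frac{43}{4 \left(-1\right)} \left(-4\right)^{2} \left(-3 + 0 + 2 \cdot 0^{2}\right) = - \frac{43}{-4} \cdot 16 \left(-3 + 0 + 2 \cdot 0\right) = \left(-43\right) \left(- \frac{1}{4}\right) 16 \left(-3 + 0 + 0\right) = \frac{43}{4} \cdot 16 \left(-3\right) = 172 \left(-3\right) = -516$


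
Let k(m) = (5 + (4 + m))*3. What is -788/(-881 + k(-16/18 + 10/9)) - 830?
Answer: -530609/640 ≈ -829.08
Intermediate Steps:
k(m) = 27 + 3*m (k(m) = (9 + m)*3 = 27 + 3*m)
-788/(-881 + k(-16/18 + 10/9)) - 830 = -788/(-881 + (27 + 3*(-16/18 + 10/9))) - 830 = -788/(-881 + (27 + 3*(-16*1/18 + 10*(⅑)))) - 830 = -788/(-881 + (27 + 3*(-8/9 + 10/9))) - 830 = -788/(-881 + (27 + 3*(2/9))) - 830 = -788/(-881 + (27 + ⅔)) - 830 = -788/(-881 + 83/3) - 830 = -788/(-2560/3) - 830 = -788*(-3/2560) - 830 = 591/640 - 830 = -530609/640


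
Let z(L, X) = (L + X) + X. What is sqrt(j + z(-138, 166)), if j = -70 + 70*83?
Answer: sqrt(5934) ≈ 77.032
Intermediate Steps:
z(L, X) = L + 2*X
j = 5740 (j = -70 + 5810 = 5740)
sqrt(j + z(-138, 166)) = sqrt(5740 + (-138 + 2*166)) = sqrt(5740 + (-138 + 332)) = sqrt(5740 + 194) = sqrt(5934)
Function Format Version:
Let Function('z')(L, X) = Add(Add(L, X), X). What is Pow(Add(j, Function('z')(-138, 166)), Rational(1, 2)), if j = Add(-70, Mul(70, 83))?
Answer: Pow(5934, Rational(1, 2)) ≈ 77.032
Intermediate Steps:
Function('z')(L, X) = Add(L, Mul(2, X))
j = 5740 (j = Add(-70, 5810) = 5740)
Pow(Add(j, Function('z')(-138, 166)), Rational(1, 2)) = Pow(Add(5740, Add(-138, Mul(2, 166))), Rational(1, 2)) = Pow(Add(5740, Add(-138, 332)), Rational(1, 2)) = Pow(Add(5740, 194), Rational(1, 2)) = Pow(5934, Rational(1, 2))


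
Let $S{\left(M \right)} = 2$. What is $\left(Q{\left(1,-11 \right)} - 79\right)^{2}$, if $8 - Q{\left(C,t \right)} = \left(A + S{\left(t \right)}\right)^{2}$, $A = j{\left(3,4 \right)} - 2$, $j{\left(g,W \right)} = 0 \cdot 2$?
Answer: $5041$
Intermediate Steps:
$j{\left(g,W \right)} = 0$
$A = -2$ ($A = 0 - 2 = -2$)
$Q{\left(C,t \right)} = 8$ ($Q{\left(C,t \right)} = 8 - \left(-2 + 2\right)^{2} = 8 - 0^{2} = 8 - 0 = 8 + 0 = 8$)
$\left(Q{\left(1,-11 \right)} - 79\right)^{2} = \left(8 - 79\right)^{2} = \left(-71\right)^{2} = 5041$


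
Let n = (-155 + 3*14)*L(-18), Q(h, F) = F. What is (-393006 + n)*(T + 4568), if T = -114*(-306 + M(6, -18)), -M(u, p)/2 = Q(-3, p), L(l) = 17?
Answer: -13959879596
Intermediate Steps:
M(u, p) = -2*p
n = -1921 (n = (-155 + 3*14)*17 = (-155 + 42)*17 = -113*17 = -1921)
T = 30780 (T = -114*(-306 - 2*(-18)) = -114*(-306 + 36) = -114*(-270) = 30780)
(-393006 + n)*(T + 4568) = (-393006 - 1921)*(30780 + 4568) = -394927*35348 = -13959879596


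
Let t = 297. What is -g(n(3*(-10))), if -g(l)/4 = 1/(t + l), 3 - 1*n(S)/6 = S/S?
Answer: 4/309 ≈ 0.012945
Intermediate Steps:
n(S) = 12 (n(S) = 18 - 6*S/S = 18 - 6*1 = 18 - 6 = 12)
g(l) = -4/(297 + l)
-g(n(3*(-10))) = -(-4)/(297 + 12) = -(-4)/309 = -1*(-4/309) = 4/309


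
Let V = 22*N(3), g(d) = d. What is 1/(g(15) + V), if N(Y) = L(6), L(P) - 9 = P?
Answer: 1/345 ≈ 0.0028986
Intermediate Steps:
L(P) = 9 + P
N(Y) = 15 (N(Y) = 9 + 6 = 15)
V = 330 (V = 22*15 = 330)
1/(g(15) + V) = 1/(15 + 330) = 1/345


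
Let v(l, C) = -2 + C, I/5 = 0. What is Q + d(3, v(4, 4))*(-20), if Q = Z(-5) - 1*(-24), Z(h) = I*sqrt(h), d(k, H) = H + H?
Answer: -56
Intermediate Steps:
I = 0 (I = 5*0 = 0)
d(k, H) = 2*H
Z(h) = 0 (Z(h) = 0*sqrt(h) = 0)
Q = 24 (Q = 0 - 1*(-24) = 0 + 24 = 24)
Q + d(3, v(4, 4))*(-20) = 24 + (2*(-2 + 4))*(-20) = 24 + (2*2)*(-20) = 24 + 4*(-20) = 24 - 80 = -56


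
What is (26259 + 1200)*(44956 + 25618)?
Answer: 1937891466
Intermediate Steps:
(26259 + 1200)*(44956 + 25618) = 27459*70574 = 1937891466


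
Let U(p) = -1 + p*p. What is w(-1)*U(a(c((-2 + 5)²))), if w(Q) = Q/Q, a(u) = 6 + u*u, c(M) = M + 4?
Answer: 30624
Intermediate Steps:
c(M) = 4 + M
a(u) = 6 + u²
w(Q) = 1
U(p) = -1 + p²
w(-1)*U(a(c((-2 + 5)²))) = 1*(-1 + (6 + (4 + (-2 + 5)²)²)²) = 1*(-1 + (6 + (4 + 3²)²)²) = 1*(-1 + (6 + (4 + 9)²)²) = 1*(-1 + (6 + 13²)²) = 1*(-1 + (6 + 169)²) = 1*(-1 + 175²) = 1*(-1 + 30625) = 1*30624 = 30624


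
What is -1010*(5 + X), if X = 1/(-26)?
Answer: -65145/13 ≈ -5011.2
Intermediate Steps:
X = -1/26 ≈ -0.038462
-1010*(5 + X) = -1010*(5 - 1/26) = -1010*129/26 = -65145/13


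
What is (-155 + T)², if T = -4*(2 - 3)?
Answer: 22801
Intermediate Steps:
T = 4 (T = -4*(-1) = 4)
(-155 + T)² = (-155 + 4)² = (-151)² = 22801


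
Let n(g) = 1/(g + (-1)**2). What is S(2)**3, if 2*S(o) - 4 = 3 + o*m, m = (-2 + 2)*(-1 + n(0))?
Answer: 343/8 ≈ 42.875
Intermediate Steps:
n(g) = 1/(1 + g) (n(g) = 1/(g + 1) = 1/(1 + g))
m = 0 (m = (-2 + 2)*(-1 + 1/(1 + 0)) = 0*(-1 + 1/1) = 0*(-1 + 1) = 0*0 = 0)
S(o) = 7/2 (S(o) = 2 + (3 + o*0)/2 = 2 + (3 + 0)/2 = 2 + (1/2)*3 = 2 + 3/2 = 7/2)
S(2)**3 = (7/2)**3 = 343/8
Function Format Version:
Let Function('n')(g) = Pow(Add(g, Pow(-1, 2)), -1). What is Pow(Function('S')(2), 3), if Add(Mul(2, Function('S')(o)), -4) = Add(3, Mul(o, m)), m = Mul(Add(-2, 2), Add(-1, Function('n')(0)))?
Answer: Rational(343, 8) ≈ 42.875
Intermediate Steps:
Function('n')(g) = Pow(Add(1, g), -1) (Function('n')(g) = Pow(Add(g, 1), -1) = Pow(Add(1, g), -1))
m = 0 (m = Mul(Add(-2, 2), Add(-1, Pow(Add(1, 0), -1))) = Mul(0, Add(-1, Pow(1, -1))) = Mul(0, Add(-1, 1)) = Mul(0, 0) = 0)
Function('S')(o) = Rational(7, 2) (Function('S')(o) = Add(2, Mul(Rational(1, 2), Add(3, Mul(o, 0)))) = Add(2, Mul(Rational(1, 2), Add(3, 0))) = Add(2, Mul(Rational(1, 2), 3)) = Add(2, Rational(3, 2)) = Rational(7, 2))
Pow(Function('S')(2), 3) = Pow(Rational(7, 2), 3) = Rational(343, 8)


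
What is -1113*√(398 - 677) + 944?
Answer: 944 - 3339*I*√31 ≈ 944.0 - 18591.0*I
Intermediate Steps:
-1113*√(398 - 677) + 944 = -3339*I*√31 + 944 = 944 - 3339*I*√31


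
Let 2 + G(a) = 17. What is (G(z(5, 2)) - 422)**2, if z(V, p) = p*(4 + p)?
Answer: 165649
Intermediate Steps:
G(a) = 15 (G(a) = -2 + 17 = 15)
(G(z(5, 2)) - 422)**2 = (15 - 422)**2 = (-407)**2 = 165649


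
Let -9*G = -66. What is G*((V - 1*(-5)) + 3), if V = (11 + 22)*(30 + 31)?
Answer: 44462/3 ≈ 14821.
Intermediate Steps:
G = 22/3 (G = -⅑*(-66) = 22/3 ≈ 7.3333)
V = 2013 (V = 33*61 = 2013)
G*((V - 1*(-5)) + 3) = 22*((2013 - 1*(-5)) + 3)/3 = 22*((2013 + 5) + 3)/3 = 22*(2018 + 3)/3 = (22/3)*2021 = 44462/3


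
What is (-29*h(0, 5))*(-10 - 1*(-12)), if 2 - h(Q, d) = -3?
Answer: -290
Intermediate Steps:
h(Q, d) = 5 (h(Q, d) = 2 - 1*(-3) = 2 + 3 = 5)
(-29*h(0, 5))*(-10 - 1*(-12)) = (-29*5)*(-10 - 1*(-12)) = -145*(-10 + 12) = -145*2 = -290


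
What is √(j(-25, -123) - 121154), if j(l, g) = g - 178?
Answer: 3*I*√13495 ≈ 348.5*I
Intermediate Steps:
j(l, g) = -178 + g
√(j(-25, -123) - 121154) = √((-178 - 123) - 121154) = √(-301 - 121154) = √(-121455) = 3*I*√13495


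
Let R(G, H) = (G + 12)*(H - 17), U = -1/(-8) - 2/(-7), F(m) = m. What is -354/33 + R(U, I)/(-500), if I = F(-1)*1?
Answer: -316639/30800 ≈ -10.280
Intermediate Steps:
U = 23/56 (U = -1*(-⅛) - 2*(-⅐) = ⅛ + 2/7 = 23/56 ≈ 0.41071)
I = -1 (I = -1*1 = -1)
R(G, H) = (-17 + H)*(12 + G) (R(G, H) = (12 + G)*(-17 + H) = (-17 + H)*(12 + G))
-354/33 + R(U, I)/(-500) = -354/33 + (-204 - 17*23/56 + 12*(-1) + (23/56)*(-1))/(-500) = -354*1/33 + (-204 - 391/56 - 12 - 23/56)*(-1/500) = -118/11 - 6255/28*(-1/500) = -118/11 + 1251/2800 = -316639/30800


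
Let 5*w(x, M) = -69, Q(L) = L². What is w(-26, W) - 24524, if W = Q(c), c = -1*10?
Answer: -122689/5 ≈ -24538.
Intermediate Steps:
c = -10
W = 100 (W = (-10)² = 100)
w(x, M) = -69/5 (w(x, M) = (⅕)*(-69) = -69/5)
w(-26, W) - 24524 = -69/5 - 24524 = -122689/5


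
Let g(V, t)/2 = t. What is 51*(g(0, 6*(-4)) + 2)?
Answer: -2346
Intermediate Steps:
g(V, t) = 2*t
51*(g(0, 6*(-4)) + 2) = 51*(2*(6*(-4)) + 2) = 51*(2*(-24) + 2) = 51*(-48 + 2) = 51*(-46) = -2346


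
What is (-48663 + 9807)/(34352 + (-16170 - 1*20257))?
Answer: 38856/2075 ≈ 18.726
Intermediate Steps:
(-48663 + 9807)/(34352 + (-16170 - 1*20257)) = -38856/(34352 + (-16170 - 20257)) = -38856/(34352 - 36427) = -38856/(-2075) = -38856*(-1/2075) = 38856/2075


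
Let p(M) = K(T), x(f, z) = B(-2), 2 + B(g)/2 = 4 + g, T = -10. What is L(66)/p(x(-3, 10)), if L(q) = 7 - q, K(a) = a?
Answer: 59/10 ≈ 5.9000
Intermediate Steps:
B(g) = 4 + 2*g (B(g) = -4 + 2*(4 + g) = -4 + (8 + 2*g) = 4 + 2*g)
x(f, z) = 0 (x(f, z) = 4 + 2*(-2) = 4 - 4 = 0)
p(M) = -10
L(66)/p(x(-3, 10)) = (7 - 1*66)/(-10) = (7 - 66)*(-1/10) = -59*(-1/10) = 59/10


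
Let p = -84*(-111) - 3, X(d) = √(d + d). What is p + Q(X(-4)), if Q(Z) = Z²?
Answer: 9313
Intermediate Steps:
X(d) = √2*√d (X(d) = √(2*d) = √2*√d)
p = 9321 (p = 9324 - 3 = 9321)
p + Q(X(-4)) = 9321 + (√2*√(-4))² = 9321 + (√2*(2*I))² = 9321 + (2*I*√2)² = 9321 - 8 = 9313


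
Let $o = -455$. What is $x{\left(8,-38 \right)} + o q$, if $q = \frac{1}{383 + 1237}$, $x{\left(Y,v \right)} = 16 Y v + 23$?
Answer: $- \frac{1568575}{324} \approx -4841.3$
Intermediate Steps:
$x{\left(Y,v \right)} = 23 + 16 Y v$ ($x{\left(Y,v \right)} = 16 Y v + 23 = 23 + 16 Y v$)
$q = \frac{1}{1620} \approx 0.00061728$
$x{\left(8,-38 \right)} + o q = \left(23 + 16 \cdot 8 \left(-38\right)\right) - \frac{91}{324} = \left(23 - 4864\right) - \frac{91}{324} = -4841 - \frac{91}{324} = - \frac{1568575}{324}$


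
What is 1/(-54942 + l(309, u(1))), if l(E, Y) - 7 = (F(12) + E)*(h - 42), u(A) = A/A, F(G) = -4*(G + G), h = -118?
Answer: -1/89015 ≈ -1.1234e-5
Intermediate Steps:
F(G) = -8*G
u(A) = 1
l(E, Y) = 15367 - 160*E (l(E, Y) = 7 + (-8*12 + E)*(-118 - 42) = 7 + (-96 + E)*(-160) = 7 + (15360 - 160*E) = 15367 - 160*E)
1/(-54942 + l(309, u(1))) = 1/(-54942 + (15367 - 160*309)) = 1/(-54942 + (15367 - 49440)) = 1/(-54942 - 34073) = 1/(-89015) = -1/89015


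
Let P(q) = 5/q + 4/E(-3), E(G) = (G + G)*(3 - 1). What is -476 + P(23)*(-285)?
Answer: -10188/23 ≈ -442.96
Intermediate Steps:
E(G) = 4*G (E(G) = (2*G)*2 = 4*G)
P(q) = -⅓ + 5/q (P(q) = 5/q + 4/((4*(-3))) = 5/q + 4/(-12) = 5/q + 4*(-1/12) = 5/q - ⅓ = -⅓ + 5/q)
-476 + P(23)*(-285) = -476 + ((⅓)*(15 - 1*23)/23)*(-285) = -476 + ((⅓)*(1/23)*(15 - 23))*(-285) = -476 + ((⅓)*(1/23)*(-8))*(-285) = -476 - 8/69*(-285) = -476 + 760/23 = -10188/23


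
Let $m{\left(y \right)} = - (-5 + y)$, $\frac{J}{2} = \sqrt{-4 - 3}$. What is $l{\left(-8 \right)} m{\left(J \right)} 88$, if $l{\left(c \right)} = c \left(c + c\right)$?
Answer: $56320 - 22528 i \sqrt{7} \approx 56320.0 - 59604.0 i$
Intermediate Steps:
$l{\left(c \right)} = 2 c^{2}$ ($l{\left(c \right)} = c 2 c = 2 c^{2}$)
$J = 2 i \sqrt{7}$ ($J = 2 \sqrt{-4 - 3} = 2 \sqrt{-7} = 2 i \sqrt{7} \approx 5.2915 i$)
$m{\left(y \right)} = 5 - y$
$l{\left(-8 \right)} m{\left(J \right)} 88 = 2 \left(-8\right)^{2} \left(5 - 2 i \sqrt{7}\right) 88 = 2 \cdot 64 \left(5 - 2 i \sqrt{7}\right) 88 = 128 \left(5 - 2 i \sqrt{7}\right) 88 = \left(640 - 256 i \sqrt{7}\right) 88 = 56320 - 22528 i \sqrt{7}$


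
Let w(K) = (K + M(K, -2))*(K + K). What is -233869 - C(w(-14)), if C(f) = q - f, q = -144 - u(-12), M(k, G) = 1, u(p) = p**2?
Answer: -233217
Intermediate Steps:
q = -288 (q = -144 - 1*(-12)**2 = -144 - 1*144 = -144 - 144 = -288)
w(K) = 2*K*(1 + K) (w(K) = (K + 1)*(K + K) = (1 + K)*(2*K) = 2*K*(1 + K))
C(f) = -288 - f
-233869 - C(w(-14)) = -233869 - (-288 - 2*(-14)*(1 - 14)) = -233869 - (-288 - 2*(-14)*(-13)) = -233869 - (-288 - 1*364) = -233869 - (-288 - 364) = -233869 - 1*(-652) = -233869 + 652 = -233217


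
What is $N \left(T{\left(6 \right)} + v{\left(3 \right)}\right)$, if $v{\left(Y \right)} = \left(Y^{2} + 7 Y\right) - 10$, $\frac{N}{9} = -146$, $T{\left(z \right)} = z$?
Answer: $-34164$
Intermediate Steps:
$N = -1314$ ($N = 9 \left(-146\right) = -1314$)
$v{\left(Y \right)} = -10 + Y^{2} + 7 Y$
$N \left(T{\left(6 \right)} + v{\left(3 \right)}\right) = - 1314 \left(6 + \left(-10 + 3^{2} + 7 \cdot 3\right)\right) = - 1314 \left(6 + \left(-10 + 9 + 21\right)\right) = - 1314 \left(6 + 20\right) = \left(-1314\right) 26 = -34164$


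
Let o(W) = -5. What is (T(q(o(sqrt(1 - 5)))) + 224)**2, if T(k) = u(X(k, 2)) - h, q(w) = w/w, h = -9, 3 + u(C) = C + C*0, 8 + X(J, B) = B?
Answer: 50176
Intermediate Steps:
X(J, B) = -8 + B
u(C) = -3 + C (u(C) = -3 + (C + C*0) = -3 + (C + 0) = -3 + C)
q(w) = 1
T(k) = 0 (T(k) = (-3 + (-8 + 2)) - 1*(-9) = (-3 - 6) + 9 = -9 + 9 = 0)
(T(q(o(sqrt(1 - 5)))) + 224)**2 = (0 + 224)**2 = 224**2 = 50176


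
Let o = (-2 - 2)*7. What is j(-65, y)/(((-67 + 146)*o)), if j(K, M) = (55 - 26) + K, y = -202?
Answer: 9/553 ≈ 0.016275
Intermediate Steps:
o = -28 (o = -4*7 = -28)
j(K, M) = 29 + K
j(-65, y)/(((-67 + 146)*o)) = (29 - 65)/(((-67 + 146)*(-28))) = -36/(79*(-28)) = -36/(-2212) = -36*(-1/2212) = 9/553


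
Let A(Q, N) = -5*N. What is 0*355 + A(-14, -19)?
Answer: 95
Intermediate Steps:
0*355 + A(-14, -19) = 0*355 - 5*(-19) = 0 + 95 = 95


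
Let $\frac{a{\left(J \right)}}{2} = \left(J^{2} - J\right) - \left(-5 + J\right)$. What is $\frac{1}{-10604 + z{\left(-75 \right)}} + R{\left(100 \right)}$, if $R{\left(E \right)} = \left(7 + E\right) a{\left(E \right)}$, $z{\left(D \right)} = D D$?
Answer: $\frac{10447286329}{4979} \approx 2.0983 \cdot 10^{6}$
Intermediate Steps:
$a{\left(J \right)} = 10 - 4 J + 2 J^{2}$ ($a{\left(J \right)} = 2 \left(\left(J^{2} - J\right) - \left(-5 + J\right)\right) = 2 \left(5 + J^{2} - 2 J\right) = 10 - 4 J + 2 J^{2}$)
$z{\left(D \right)} = D^{2}$
$R{\left(E \right)} = \left(7 + E\right) \left(10 - 4 E + 2 E^{2}\right)$
$\frac{1}{-10604 + z{\left(-75 \right)}} + R{\left(100 \right)} = \frac{1}{-10604 + \left(-75\right)^{2}} + 2 \left(7 + 100\right) \left(5 + 100^{2} - 200\right) = \frac{1}{-10604 + 5625} + 2 \cdot 107 \left(5 + 10000 - 200\right) = \frac{1}{-4979} + 2 \cdot 107 \cdot 9805 = - \frac{1}{4979} + 2098270 = \frac{10447286329}{4979}$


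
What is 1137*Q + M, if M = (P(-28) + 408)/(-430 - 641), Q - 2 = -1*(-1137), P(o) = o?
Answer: 1386990673/1071 ≈ 1.2950e+6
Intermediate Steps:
Q = 1139 (Q = 2 - 1*(-1137) = 2 + 1137 = 1139)
M = -380/1071 (M = (-28 + 408)/(-430 - 641) = 380/(-1071) = 380*(-1/1071) = -380/1071 ≈ -0.35481)
1137*Q + M = 1137*1139 - 380/1071 = 1295043 - 380/1071 = 1386990673/1071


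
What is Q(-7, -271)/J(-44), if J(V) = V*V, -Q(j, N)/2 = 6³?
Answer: -27/121 ≈ -0.22314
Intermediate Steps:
Q(j, N) = -432 (Q(j, N) = -2*6³ = -2*216 = -432)
J(V) = V²
Q(-7, -271)/J(-44) = -432/((-44)²) = -432/1936 = -432*1/1936 = -27/121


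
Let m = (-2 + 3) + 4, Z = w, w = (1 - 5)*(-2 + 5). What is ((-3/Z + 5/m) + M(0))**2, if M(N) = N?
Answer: 25/16 ≈ 1.5625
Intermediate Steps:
w = -12 (w = -4*3 = -12)
Z = -12
m = 5 (m = 1 + 4 = 5)
((-3/Z + 5/m) + M(0))**2 = ((-3/(-12) + 5/5) + 0)**2 = ((-3*(-1/12) + 5*(1/5)) + 0)**2 = ((1/4 + 1) + 0)**2 = (5/4 + 0)**2 = (5/4)**2 = 25/16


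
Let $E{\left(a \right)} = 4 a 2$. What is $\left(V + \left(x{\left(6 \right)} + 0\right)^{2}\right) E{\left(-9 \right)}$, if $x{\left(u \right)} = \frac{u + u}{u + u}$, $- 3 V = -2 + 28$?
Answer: $552$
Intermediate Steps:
$V = - \frac{26}{3}$ ($V = - \frac{-2 + 28}{3} = \left(- \frac{1}{3}\right) 26 = - \frac{26}{3} \approx -8.6667$)
$x{\left(u \right)} = 1$ ($x{\left(u \right)} = \frac{2 u}{2 u} = 2 u \frac{1}{2 u} = 1$)
$E{\left(a \right)} = 8 a$
$\left(V + \left(x{\left(6 \right)} + 0\right)^{2}\right) E{\left(-9 \right)} = \left(- \frac{26}{3} + \left(1 + 0\right)^{2}\right) 8 \left(-9\right) = \left(- \frac{26}{3} + 1^{2}\right) \left(-72\right) = \left(- \frac{26}{3} + 1\right) \left(-72\right) = \left(- \frac{23}{3}\right) \left(-72\right) = 552$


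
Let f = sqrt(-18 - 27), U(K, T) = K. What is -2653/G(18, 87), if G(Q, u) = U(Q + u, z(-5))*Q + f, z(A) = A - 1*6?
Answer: -111426/79381 + 2653*I*sqrt(5)/1190715 ≈ -1.4037 + 0.0049821*I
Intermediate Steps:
z(A) = -6 + A (z(A) = A - 6 = -6 + A)
f = 3*I*sqrt(5) (f = sqrt(-45) = 3*I*sqrt(5) ≈ 6.7082*I)
G(Q, u) = Q*(Q + u) + 3*I*sqrt(5) (G(Q, u) = (Q + u)*Q + 3*I*sqrt(5) = Q*(Q + u) + 3*I*sqrt(5))
-2653/G(18, 87) = -2653/(18*(18 + 87) + 3*I*sqrt(5)) = -2653/(18*105 + 3*I*sqrt(5)) = -2653/(1890 + 3*I*sqrt(5))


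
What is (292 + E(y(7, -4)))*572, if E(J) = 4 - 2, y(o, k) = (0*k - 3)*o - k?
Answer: 168168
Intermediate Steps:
y(o, k) = -k - 3*o (y(o, k) = (0 - 3)*o - k = -3*o - k = -k - 3*o)
E(J) = 2
(292 + E(y(7, -4)))*572 = (292 + 2)*572 = 294*572 = 168168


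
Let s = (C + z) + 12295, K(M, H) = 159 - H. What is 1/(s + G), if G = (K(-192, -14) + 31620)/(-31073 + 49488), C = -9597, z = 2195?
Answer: 18415/90136388 ≈ 0.00020430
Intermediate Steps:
G = 31793/18415 (G = ((159 - 1*(-14)) + 31620)/(-31073 + 49488) = ((159 + 14) + 31620)/18415 = (173 + 31620)*(1/18415) = 31793*(1/18415) = 31793/18415 ≈ 1.7265)
s = 4893 (s = (-9597 + 2195) + 12295 = -7402 + 12295 = 4893)
1/(s + G) = 1/(4893 + 31793/18415) = 1/(90136388/18415) = 18415/90136388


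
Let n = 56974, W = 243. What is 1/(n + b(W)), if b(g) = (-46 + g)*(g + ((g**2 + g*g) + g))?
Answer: 1/23418022 ≈ 4.2702e-8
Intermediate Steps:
b(g) = (-46 + g)*(2*g + 2*g**2) (b(g) = (-46 + g)*(g + ((g**2 + g**2) + g)) = (-46 + g)*(g + (2*g**2 + g)) = (-46 + g)*(g + (g + 2*g**2)) = (-46 + g)*(2*g + 2*g**2))
1/(n + b(W)) = 1/(56974 + 2*243*(-46 + 243**2 - 45*243)) = 1/(56974 + 2*243*(-46 + 59049 - 10935)) = 1/(56974 + 2*243*48068) = 1/(56974 + 23361048) = 1/23418022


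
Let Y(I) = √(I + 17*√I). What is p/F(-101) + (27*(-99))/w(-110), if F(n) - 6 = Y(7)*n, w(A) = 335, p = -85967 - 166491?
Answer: -2673/335 - 252458/(6 - 101*√(7 + 17*√7)) ≈ 341.61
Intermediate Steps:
p = -252458
F(n) = 6 + n*√(7 + 17*√7) (F(n) = 6 + √(7 + 17*√7)*n = 6 + n*√(7 + 17*√7))
p/F(-101) + (27*(-99))/w(-110) = -252458/(6 - 101*√(7 + 17*√7)) + (27*(-99))/335 = -252458/(6 - 101*√(7 + 17*√7)) - 2673*1/335 = -252458/(6 - 101*√(7 + 17*√7)) - 2673/335 = -2673/335 - 252458/(6 - 101*√(7 + 17*√7))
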